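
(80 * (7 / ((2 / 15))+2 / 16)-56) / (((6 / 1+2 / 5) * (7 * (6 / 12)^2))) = 370.89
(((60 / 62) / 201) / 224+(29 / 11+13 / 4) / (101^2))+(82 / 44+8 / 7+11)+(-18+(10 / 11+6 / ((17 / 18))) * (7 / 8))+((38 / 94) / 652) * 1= 8029757234960519 / 3399572720604368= 2.36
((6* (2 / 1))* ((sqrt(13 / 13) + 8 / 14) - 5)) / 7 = -288 / 49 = -5.88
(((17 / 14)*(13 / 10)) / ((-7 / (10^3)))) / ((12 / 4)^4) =-11050 / 3969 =-2.78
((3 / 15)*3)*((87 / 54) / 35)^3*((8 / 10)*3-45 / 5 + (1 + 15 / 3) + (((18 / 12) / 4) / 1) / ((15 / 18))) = -24389 / 2778300000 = -0.00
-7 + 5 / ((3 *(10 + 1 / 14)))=-2891 / 423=-6.83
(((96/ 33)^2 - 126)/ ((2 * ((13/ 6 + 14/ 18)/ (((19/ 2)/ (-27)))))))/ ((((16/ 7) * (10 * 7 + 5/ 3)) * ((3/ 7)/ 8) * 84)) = 945763/ 99273240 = 0.01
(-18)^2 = 324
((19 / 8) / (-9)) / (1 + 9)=-19 / 720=-0.03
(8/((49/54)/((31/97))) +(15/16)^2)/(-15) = -1499259/6083840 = -0.25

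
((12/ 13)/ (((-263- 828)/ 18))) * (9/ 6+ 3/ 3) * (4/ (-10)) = 216/ 14183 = 0.02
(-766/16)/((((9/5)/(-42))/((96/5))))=21448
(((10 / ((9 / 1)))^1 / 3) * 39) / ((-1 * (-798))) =65 / 3591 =0.02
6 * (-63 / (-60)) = 63 / 10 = 6.30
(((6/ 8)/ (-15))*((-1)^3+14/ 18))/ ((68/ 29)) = 29/ 6120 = 0.00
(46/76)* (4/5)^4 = 2944/11875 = 0.25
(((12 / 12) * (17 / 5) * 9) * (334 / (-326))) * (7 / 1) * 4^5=-183149568 / 815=-224723.40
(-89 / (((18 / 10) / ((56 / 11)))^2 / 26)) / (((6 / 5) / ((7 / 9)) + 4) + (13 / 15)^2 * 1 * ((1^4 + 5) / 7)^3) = -3076.89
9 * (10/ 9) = 10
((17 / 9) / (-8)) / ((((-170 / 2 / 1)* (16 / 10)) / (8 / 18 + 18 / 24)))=43 / 20736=0.00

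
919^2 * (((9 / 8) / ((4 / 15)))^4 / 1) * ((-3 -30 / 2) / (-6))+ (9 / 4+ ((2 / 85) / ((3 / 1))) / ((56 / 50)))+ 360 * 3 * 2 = 300439297367484607 / 374341632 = 802580508.51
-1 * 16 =-16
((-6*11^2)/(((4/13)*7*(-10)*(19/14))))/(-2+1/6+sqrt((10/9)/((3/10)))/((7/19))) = 22891869/12028235+396396*sqrt(3)/126613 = 7.33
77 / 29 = 2.66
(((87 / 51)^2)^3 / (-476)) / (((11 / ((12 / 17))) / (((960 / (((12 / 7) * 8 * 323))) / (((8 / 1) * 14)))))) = -8922349815 / 1387952506520888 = -0.00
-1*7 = -7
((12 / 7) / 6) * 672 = 192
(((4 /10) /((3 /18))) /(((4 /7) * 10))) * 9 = 189 /50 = 3.78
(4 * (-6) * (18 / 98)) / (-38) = 108 / 931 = 0.12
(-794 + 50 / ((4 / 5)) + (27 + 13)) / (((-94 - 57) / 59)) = 81597 / 302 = 270.19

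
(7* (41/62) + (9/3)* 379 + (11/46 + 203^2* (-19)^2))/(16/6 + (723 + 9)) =31823166867/1571452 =20250.80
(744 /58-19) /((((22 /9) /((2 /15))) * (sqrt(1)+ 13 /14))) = -2506 /14355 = -0.17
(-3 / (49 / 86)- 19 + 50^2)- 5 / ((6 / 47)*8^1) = 2470.84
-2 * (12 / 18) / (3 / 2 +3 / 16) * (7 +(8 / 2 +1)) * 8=-2048 / 27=-75.85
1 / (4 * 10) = 1 / 40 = 0.02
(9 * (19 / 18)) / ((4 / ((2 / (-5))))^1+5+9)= 19 / 8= 2.38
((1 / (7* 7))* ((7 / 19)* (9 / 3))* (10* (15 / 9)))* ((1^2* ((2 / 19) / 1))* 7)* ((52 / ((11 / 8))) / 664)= 5200 / 329593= 0.02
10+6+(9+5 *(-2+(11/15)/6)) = 281/18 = 15.61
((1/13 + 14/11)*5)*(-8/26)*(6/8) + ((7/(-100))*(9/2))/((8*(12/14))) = -9537273/5948800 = -1.60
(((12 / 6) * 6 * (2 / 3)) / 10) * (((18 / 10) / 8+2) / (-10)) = -89 / 500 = -0.18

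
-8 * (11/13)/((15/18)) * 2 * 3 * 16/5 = -50688/325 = -155.96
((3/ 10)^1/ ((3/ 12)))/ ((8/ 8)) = 6/ 5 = 1.20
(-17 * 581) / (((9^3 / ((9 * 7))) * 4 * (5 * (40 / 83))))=-5738537 / 64800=-88.56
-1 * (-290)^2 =-84100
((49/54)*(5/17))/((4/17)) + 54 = 11909/216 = 55.13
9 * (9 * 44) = 3564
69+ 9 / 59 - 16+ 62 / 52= 83365 / 1534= 54.34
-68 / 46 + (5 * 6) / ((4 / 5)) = 1657 / 46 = 36.02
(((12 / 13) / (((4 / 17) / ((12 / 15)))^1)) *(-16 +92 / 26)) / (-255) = 0.15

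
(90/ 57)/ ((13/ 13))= 30/ 19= 1.58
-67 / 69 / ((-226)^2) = -67 / 3524244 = -0.00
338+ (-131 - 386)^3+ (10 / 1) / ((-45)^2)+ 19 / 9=-138188072.88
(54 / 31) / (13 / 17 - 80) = -306 / 13919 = -0.02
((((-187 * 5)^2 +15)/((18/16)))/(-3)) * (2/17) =-13987840/459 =-30474.60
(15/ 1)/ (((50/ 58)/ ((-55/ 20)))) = -957/ 20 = -47.85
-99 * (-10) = 990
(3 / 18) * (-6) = -1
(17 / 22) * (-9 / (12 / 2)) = -51 / 44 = -1.16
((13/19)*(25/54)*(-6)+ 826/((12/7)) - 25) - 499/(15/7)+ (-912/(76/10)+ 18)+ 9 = 220703/1710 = 129.07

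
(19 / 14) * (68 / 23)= 646 / 161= 4.01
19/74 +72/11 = 5537/814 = 6.80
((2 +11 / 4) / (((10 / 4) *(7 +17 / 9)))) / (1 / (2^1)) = 171 / 400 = 0.43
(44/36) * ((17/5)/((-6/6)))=-187/45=-4.16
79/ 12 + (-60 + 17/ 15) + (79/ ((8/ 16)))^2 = 1494703/ 60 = 24911.72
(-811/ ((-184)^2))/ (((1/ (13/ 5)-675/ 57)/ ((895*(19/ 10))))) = 681278117/ 191624960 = 3.56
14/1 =14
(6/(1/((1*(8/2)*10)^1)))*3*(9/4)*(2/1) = 3240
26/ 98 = 13/ 49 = 0.27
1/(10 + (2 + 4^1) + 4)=1/20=0.05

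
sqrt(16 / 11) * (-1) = -4 * sqrt(11) / 11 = -1.21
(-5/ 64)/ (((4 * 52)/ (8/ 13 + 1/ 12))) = -545/ 2076672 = -0.00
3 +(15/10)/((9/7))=25/6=4.17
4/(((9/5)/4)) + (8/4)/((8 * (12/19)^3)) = 9.88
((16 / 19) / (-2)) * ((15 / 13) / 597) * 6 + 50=2457410 / 49153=50.00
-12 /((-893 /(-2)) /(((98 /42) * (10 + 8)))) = -1008 /893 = -1.13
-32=-32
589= 589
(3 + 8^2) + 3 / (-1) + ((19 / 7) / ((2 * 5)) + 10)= 5199 / 70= 74.27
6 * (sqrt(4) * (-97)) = -1164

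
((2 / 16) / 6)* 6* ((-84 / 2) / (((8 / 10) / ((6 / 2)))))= -315 / 16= -19.69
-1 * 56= -56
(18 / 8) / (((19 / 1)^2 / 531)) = 4779 / 1444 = 3.31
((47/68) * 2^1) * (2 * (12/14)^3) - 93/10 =-440763/58310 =-7.56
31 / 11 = 2.82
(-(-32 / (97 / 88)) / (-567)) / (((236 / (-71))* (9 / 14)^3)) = 19593728 / 337937427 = 0.06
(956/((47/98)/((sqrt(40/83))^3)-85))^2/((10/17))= 9549856182272000/(6664000-3901*sqrt(830))^2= 222.48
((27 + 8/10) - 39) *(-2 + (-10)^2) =-5488/5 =-1097.60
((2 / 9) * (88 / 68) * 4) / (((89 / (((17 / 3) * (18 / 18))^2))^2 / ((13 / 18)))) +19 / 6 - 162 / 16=-2848015133 / 415757448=-6.85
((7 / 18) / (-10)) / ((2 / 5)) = -7 / 72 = -0.10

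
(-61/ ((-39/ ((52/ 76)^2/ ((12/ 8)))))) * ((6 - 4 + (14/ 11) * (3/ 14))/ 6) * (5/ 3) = 99125/ 321651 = 0.31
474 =474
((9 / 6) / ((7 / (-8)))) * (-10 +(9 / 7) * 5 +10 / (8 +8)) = 495 / 98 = 5.05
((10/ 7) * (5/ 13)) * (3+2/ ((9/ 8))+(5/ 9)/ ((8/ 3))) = 8975/ 3276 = 2.74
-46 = -46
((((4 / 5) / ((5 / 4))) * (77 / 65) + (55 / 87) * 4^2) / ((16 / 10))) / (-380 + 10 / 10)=-192148 / 10716225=-0.02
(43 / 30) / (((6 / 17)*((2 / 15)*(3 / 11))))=8041 / 72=111.68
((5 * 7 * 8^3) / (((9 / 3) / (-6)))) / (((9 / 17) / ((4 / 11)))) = -2437120 / 99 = -24617.37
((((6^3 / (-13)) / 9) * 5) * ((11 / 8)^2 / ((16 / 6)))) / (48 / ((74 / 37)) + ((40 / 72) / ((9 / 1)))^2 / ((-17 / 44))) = -607318965 / 2226255616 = -0.27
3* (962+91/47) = 135915/47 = 2891.81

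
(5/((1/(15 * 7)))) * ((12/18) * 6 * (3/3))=2100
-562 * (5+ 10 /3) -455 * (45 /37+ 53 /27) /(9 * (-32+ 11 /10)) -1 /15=-64985300323 /13891095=-4678.20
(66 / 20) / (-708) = -11 / 2360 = -0.00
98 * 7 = 686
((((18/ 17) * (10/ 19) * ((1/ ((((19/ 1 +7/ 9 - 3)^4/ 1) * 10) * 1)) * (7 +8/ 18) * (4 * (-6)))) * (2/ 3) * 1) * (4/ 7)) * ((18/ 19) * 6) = -6076850688/ 22333765533359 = -0.00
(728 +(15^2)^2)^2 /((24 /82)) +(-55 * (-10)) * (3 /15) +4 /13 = 1405590631805 /156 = 9010196357.72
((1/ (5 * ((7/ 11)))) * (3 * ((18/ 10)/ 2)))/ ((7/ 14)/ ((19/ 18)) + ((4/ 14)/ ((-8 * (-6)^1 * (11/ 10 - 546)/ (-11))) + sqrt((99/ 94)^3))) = -78926063298706050174/ 185258109919043485375 + 5599150220421689778 * sqrt(1034)/ 185258109919043485375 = 0.55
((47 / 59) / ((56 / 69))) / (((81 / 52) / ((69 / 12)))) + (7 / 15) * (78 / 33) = 23188997 / 4906440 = 4.73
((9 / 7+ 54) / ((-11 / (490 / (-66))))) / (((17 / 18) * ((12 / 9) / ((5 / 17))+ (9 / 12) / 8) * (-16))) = -2438100 / 4568597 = -0.53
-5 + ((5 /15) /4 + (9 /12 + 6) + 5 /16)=103 /48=2.15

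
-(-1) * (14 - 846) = -832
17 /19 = 0.89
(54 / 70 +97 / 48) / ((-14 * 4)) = -4691 / 94080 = -0.05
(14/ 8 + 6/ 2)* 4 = 19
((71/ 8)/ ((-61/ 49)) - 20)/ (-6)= 4413/ 976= 4.52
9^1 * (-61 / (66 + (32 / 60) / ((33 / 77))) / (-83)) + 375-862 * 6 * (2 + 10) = -15493661157 / 251158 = -61688.90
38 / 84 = 19 / 42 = 0.45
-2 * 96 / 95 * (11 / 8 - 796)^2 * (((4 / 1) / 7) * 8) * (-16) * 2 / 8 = 15517996416 / 665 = 23335332.96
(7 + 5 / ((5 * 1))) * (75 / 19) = 600 / 19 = 31.58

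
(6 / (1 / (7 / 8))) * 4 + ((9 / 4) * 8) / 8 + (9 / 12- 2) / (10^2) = 1859 / 80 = 23.24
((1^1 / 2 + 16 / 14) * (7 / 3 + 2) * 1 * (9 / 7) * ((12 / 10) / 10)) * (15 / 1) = 8073 / 490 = 16.48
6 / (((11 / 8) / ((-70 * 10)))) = -33600 / 11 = -3054.55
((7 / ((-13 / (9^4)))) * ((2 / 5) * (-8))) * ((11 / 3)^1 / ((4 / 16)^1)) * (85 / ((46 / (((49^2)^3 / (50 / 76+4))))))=16061171887907568576 / 17641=910445659991359.25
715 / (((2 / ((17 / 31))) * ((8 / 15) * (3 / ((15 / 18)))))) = 303875 / 2976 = 102.11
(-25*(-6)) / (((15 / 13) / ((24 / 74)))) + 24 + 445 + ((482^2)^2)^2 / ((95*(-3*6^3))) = -13473736288856503190129 / 284715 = -47323591271469726.53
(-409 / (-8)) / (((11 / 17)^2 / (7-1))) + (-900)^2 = 810732.65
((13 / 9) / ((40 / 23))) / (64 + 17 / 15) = 299 / 23448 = 0.01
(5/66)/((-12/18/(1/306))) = -5/13464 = -0.00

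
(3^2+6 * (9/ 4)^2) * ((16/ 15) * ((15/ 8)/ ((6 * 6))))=35/ 16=2.19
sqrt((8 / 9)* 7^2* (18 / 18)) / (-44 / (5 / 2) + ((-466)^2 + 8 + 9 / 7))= 490* sqrt(2) / 22800507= 0.00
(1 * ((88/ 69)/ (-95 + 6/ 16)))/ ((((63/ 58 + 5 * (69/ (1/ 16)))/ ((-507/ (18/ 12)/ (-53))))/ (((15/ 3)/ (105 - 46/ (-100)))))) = -0.00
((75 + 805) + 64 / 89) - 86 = 70730 / 89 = 794.72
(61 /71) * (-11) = -671 /71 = -9.45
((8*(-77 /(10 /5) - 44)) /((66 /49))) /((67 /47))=-23030 /67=-343.73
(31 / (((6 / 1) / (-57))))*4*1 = -1178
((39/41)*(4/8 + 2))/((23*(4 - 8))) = -195/7544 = -0.03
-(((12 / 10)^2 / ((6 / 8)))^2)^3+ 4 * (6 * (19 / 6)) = 6324097036 / 244140625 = 25.90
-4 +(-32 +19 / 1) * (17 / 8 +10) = -1293 / 8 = -161.62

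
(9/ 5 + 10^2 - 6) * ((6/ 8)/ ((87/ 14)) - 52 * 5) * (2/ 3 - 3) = 50539769/ 870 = 58091.69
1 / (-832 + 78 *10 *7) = 1 / 4628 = 0.00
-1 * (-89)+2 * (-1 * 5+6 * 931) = 11251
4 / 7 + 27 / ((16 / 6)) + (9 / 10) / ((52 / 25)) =4051 / 364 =11.13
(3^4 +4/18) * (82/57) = 59942/513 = 116.85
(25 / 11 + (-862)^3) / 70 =-1006506169 / 110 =-9150056.08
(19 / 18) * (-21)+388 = 2195 / 6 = 365.83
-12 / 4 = -3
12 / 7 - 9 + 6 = -9 / 7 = -1.29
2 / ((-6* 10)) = -1 / 30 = -0.03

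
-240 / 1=-240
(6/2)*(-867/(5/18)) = -46818/5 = -9363.60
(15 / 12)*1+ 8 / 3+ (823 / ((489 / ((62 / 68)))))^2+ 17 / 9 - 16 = -361179113 / 46070646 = -7.84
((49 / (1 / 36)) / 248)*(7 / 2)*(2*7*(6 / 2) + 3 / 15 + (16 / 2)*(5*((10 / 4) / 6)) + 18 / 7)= 948297 / 620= 1529.51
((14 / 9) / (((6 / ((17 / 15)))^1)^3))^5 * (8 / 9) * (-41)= -1972458513295744435350991 / 427417926294970153160156250000000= -0.00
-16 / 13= -1.23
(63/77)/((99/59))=59/121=0.49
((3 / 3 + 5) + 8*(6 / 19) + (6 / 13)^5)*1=60297210 / 7054567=8.55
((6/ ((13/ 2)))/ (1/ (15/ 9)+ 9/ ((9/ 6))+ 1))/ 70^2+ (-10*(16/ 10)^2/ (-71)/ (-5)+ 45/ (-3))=-647582053/ 42965650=-15.07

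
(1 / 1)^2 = 1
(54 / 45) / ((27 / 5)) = 0.22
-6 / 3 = -2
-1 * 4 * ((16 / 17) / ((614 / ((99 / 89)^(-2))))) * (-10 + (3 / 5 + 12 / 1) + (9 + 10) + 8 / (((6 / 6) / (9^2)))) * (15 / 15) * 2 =-62861056 / 9472485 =-6.64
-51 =-51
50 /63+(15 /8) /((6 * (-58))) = 46085 /58464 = 0.79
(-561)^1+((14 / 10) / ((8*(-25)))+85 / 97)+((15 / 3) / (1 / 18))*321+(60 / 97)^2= 266559340137 / 9409000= 28330.25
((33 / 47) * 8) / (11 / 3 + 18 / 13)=10296 / 9259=1.11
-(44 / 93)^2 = -1936 / 8649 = -0.22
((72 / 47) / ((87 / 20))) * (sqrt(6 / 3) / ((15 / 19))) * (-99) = -60192 * sqrt(2) / 1363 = -62.45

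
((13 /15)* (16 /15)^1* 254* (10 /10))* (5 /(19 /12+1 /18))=716.37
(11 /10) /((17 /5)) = 11 /34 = 0.32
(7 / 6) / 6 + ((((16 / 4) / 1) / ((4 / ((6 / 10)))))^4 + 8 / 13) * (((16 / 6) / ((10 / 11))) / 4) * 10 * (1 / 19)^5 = 140829728617 / 724258957500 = 0.19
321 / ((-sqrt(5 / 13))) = -321* sqrt(65) / 5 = -517.60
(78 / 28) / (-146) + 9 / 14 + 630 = 1288995 / 2044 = 630.62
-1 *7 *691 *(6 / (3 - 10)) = 4146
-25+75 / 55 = -260 / 11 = -23.64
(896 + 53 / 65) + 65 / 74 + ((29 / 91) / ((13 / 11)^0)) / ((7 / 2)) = 211598903 / 235690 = 897.78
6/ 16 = 3/ 8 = 0.38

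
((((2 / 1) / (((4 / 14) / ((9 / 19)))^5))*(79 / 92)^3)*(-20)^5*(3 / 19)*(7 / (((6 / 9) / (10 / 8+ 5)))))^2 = 5800016137221126768751036542778326416015625 / 20969602667579020380936256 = 276591608776092723.95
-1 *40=-40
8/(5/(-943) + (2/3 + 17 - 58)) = -11316/57059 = -0.20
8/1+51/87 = 249/29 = 8.59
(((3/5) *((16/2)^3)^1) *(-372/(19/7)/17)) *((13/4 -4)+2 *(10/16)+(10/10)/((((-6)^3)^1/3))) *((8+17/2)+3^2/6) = -6999552/323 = -21670.44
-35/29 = -1.21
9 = 9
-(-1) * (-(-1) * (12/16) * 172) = 129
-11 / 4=-2.75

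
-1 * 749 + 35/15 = -746.67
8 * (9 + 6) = 120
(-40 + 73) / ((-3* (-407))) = 1 / 37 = 0.03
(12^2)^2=20736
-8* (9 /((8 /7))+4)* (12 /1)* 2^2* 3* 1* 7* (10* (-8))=7660800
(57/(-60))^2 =361/400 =0.90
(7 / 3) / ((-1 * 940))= -7 / 2820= -0.00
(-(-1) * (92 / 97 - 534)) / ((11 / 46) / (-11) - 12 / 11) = 26163236 / 54611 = 479.08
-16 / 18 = -8 / 9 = -0.89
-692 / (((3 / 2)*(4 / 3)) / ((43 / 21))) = -14878 / 21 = -708.48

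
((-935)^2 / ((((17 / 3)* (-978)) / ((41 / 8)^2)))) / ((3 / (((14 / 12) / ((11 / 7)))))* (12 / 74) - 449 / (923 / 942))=9.05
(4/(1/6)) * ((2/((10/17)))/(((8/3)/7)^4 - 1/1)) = -79348248/951925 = -83.36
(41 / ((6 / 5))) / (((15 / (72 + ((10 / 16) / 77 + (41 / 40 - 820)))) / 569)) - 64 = -8945933107 / 9240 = -968174.58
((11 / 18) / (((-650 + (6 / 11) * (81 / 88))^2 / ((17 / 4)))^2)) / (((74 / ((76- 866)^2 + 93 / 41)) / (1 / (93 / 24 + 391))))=0.00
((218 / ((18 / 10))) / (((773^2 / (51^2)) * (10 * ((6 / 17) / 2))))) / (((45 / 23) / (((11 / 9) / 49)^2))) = 1490343811 / 15688085055615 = 0.00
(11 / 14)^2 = 121 / 196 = 0.62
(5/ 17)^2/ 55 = 0.00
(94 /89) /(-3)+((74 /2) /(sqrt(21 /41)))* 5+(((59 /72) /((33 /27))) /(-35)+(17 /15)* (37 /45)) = 20747011 /37006200+185* sqrt(861) /21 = 259.06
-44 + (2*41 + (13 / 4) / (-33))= 5003 / 132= 37.90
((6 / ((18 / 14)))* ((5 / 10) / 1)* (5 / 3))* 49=1715 / 9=190.56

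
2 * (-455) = -910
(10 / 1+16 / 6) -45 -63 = -286 / 3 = -95.33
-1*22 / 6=-3.67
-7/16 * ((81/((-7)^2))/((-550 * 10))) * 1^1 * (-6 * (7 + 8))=-729/61600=-0.01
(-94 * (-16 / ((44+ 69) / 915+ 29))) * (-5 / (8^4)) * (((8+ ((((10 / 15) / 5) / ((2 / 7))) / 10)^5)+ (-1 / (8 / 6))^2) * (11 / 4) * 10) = -20505826057386109 / 1381432320000000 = -14.84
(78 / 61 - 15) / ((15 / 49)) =-13671 / 305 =-44.82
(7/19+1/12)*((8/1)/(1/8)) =1648/57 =28.91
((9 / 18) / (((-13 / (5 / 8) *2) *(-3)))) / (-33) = -5 / 41184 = -0.00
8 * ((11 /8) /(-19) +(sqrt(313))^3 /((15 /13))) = -11 /19 +32552 * sqrt(313) /15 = 38393.00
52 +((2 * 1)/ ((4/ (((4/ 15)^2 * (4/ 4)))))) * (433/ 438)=2564032/ 49275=52.04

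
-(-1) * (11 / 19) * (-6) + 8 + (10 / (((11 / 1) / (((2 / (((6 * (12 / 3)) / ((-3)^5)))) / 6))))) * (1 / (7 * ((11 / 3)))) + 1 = 348045 / 64372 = 5.41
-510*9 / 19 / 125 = -1.93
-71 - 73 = -144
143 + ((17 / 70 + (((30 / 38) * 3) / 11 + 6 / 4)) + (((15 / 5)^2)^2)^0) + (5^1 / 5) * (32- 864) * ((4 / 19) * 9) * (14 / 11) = -1860.40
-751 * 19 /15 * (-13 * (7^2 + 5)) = 3338946 /5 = 667789.20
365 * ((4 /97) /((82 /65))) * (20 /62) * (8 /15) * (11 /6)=4175600 /1109583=3.76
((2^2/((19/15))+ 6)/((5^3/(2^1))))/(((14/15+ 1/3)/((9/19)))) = 9396/171475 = 0.05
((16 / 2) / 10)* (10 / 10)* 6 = 24 / 5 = 4.80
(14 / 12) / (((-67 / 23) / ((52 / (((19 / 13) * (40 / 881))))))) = -23971129 / 76380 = -313.84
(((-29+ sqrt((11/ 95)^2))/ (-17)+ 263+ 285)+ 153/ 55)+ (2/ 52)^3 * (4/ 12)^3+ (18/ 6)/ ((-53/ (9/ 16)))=493681800963521/ 893624125680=552.45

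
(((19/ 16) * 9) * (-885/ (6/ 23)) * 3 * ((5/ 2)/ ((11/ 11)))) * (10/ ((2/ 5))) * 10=-2175440625/ 32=-67982519.53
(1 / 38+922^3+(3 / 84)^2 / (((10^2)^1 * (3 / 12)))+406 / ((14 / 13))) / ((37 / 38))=291878862039819 / 362600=804961009.49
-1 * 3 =-3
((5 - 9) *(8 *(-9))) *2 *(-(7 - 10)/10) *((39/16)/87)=702/145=4.84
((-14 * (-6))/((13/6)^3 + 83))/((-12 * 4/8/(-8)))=3456/2875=1.20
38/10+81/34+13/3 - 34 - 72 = -48697/510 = -95.48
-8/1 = -8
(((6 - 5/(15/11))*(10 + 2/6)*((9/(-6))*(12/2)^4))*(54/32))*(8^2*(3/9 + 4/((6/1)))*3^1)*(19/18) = -16030224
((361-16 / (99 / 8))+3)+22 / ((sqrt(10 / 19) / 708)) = 21832.74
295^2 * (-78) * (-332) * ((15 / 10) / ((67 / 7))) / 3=7887597900 / 67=117725341.79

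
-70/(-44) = 35/22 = 1.59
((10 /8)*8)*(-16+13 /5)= -134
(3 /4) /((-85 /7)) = -21 /340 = -0.06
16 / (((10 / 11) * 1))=88 / 5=17.60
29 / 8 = 3.62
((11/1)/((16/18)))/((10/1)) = 99/80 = 1.24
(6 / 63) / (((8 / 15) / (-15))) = -75 / 28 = -2.68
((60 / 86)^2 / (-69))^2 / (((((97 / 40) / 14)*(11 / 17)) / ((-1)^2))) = 856800000 / 1929718292843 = 0.00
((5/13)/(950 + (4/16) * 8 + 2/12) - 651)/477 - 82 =-328145195/3936257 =-83.36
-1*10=-10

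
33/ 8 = 4.12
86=86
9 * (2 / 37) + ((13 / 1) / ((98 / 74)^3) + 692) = 3038766771 / 4353013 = 698.08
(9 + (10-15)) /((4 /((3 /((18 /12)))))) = 2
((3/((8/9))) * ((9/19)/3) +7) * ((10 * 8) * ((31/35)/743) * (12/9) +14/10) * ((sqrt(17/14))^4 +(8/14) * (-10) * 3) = -83786980519/464844576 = -180.25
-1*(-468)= 468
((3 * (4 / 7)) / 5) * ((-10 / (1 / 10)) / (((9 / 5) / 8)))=-152.38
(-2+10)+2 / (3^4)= 650 / 81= 8.02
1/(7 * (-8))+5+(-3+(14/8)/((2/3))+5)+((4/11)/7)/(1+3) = 2963/308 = 9.62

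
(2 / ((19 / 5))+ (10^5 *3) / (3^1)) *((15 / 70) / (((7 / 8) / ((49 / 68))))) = 5700030 / 323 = 17647.15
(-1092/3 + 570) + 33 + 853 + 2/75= 81902/75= 1092.03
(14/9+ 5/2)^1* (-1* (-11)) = 803/18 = 44.61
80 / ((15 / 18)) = 96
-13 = -13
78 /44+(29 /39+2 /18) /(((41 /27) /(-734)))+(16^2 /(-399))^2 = -767155538077 /1866790926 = -410.95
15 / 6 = 5 / 2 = 2.50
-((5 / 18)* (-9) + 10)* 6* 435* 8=-156600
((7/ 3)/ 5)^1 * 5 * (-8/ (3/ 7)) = -392/ 9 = -43.56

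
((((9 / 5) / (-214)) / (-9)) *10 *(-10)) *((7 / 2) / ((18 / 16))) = -280 / 963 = -0.29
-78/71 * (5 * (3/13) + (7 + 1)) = -10.06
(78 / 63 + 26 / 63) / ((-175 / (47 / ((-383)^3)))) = 4888 / 619405304175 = 0.00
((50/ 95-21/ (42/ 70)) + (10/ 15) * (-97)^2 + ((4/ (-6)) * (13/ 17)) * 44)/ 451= 13.78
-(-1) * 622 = 622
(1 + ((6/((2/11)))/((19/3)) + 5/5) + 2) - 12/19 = 163/19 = 8.58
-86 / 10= -8.60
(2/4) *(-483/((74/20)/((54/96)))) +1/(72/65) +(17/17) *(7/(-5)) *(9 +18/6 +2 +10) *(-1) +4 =47639/26640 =1.79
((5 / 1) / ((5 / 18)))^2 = 324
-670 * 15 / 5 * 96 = -192960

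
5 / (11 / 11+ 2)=5 / 3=1.67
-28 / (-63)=4 / 9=0.44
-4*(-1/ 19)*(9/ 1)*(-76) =-144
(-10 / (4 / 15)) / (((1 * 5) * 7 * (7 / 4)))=-30 / 49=-0.61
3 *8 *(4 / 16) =6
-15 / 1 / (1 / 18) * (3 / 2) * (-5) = 2025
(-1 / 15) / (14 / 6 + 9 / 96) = -32 / 1165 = -0.03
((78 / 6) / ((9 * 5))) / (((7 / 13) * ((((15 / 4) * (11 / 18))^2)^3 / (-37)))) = -132774100992 / 968822421875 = -0.14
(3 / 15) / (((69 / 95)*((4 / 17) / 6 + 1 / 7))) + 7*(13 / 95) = 70168 / 28405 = 2.47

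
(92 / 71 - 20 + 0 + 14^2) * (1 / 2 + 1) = 18882 / 71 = 265.94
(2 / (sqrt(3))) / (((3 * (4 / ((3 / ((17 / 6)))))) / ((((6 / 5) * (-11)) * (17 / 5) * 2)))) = -132 * sqrt(3) / 25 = -9.15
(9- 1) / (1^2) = 8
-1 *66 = -66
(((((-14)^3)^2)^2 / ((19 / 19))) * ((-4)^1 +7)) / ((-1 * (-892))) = 42520434281472 / 223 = 190674593190.46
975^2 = 950625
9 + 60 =69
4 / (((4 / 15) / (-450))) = -6750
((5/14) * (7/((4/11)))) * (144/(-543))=-330/181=-1.82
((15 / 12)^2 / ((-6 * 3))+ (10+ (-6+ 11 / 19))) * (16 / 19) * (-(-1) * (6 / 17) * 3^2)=73743 / 6137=12.02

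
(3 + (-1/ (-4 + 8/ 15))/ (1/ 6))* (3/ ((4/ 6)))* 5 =5535/ 52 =106.44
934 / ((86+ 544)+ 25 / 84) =78456 / 52945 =1.48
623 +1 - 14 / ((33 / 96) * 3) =20144 / 33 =610.42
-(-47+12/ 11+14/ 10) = 2448/ 55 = 44.51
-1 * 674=-674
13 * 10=130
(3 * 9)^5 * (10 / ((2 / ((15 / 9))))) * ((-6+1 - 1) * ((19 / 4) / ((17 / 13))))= -88604500725 / 34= -2606014727.21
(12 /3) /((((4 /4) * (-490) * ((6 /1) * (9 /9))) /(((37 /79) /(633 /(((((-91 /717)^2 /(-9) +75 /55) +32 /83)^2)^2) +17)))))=-109841448503121915240056216463956970218752 /14634143019311017388365592075951139303966484425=-0.00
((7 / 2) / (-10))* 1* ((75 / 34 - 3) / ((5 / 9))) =1701 / 3400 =0.50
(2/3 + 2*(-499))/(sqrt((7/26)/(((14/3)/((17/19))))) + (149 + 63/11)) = -55344029312/8586108543 + 724064*sqrt(12597)/8586108543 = -6.44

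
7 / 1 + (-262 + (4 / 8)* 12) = -249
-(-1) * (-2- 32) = -34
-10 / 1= -10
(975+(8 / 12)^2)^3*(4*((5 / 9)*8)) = 108256786102240 / 6561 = 16500043606.50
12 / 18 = 0.67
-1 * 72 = -72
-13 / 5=-2.60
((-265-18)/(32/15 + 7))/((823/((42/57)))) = -59430/2142269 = -0.03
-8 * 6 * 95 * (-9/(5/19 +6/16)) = 6238080/97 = 64310.10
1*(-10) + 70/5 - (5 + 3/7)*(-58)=2232/7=318.86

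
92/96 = 23/24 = 0.96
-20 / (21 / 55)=-1100 / 21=-52.38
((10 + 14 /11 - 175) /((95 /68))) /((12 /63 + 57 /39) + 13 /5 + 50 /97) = -1621537554 /65964371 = -24.58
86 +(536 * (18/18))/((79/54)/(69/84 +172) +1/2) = 151486406/132865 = 1140.15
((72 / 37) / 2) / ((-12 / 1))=-3 / 37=-0.08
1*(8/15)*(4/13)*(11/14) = 176/1365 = 0.13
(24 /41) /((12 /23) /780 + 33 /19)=340860 /1011757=0.34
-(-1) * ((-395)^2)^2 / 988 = 24343800625 / 988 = 24639474.32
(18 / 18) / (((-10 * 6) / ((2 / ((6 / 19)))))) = -19 / 180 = -0.11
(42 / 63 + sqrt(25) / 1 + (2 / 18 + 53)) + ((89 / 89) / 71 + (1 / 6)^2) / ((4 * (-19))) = 3805943 / 64752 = 58.78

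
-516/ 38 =-258/ 19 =-13.58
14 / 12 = 1.17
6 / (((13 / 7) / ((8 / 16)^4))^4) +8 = 7487101987 / 935886848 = 8.00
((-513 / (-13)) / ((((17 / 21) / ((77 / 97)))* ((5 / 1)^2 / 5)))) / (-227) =-829521 / 24330995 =-0.03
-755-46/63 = -47611/63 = -755.73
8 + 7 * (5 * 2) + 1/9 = 78.11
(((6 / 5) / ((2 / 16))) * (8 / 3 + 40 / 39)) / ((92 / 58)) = 33408 / 1495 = 22.35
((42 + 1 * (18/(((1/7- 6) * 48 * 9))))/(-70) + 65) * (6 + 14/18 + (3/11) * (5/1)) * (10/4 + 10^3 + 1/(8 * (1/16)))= 12513614659/23760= 526667.28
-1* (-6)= 6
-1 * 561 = -561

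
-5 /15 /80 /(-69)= 1 /16560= 0.00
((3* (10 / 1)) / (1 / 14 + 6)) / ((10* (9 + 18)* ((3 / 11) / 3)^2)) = 1694 / 765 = 2.21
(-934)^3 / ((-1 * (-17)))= -814780504 / 17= -47928264.94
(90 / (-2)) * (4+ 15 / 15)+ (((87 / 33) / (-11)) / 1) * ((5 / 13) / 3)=-225.03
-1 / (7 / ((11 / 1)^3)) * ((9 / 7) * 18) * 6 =-1293732 / 49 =-26402.69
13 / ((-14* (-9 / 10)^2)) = -1.15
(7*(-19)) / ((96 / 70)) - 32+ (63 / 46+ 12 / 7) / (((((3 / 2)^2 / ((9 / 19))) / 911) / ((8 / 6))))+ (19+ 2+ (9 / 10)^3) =12505498441 / 18354000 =681.35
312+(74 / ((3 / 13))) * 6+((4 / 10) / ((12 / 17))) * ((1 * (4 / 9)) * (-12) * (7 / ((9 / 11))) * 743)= -6875116 / 405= -16975.60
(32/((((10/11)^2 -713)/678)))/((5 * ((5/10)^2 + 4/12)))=-31502592/3016055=-10.44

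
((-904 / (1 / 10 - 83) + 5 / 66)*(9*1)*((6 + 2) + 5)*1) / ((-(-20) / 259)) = 1213705857 / 72952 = 16637.05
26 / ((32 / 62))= 403 / 8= 50.38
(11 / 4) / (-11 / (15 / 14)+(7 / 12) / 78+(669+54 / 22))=141570 / 34038337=0.00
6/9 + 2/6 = 1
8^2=64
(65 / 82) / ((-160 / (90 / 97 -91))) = 113581 / 254528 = 0.45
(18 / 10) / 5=9 / 25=0.36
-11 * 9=-99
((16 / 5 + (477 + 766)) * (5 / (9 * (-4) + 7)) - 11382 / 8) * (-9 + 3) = 569889 / 58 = 9825.67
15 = 15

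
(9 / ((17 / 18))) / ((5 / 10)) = 324 / 17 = 19.06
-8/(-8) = 1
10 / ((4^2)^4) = 5 / 32768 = 0.00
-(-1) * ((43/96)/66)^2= 1849/40144896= 0.00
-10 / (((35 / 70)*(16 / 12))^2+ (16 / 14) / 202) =-31815 / 1432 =-22.22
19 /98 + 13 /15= 1559 /1470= 1.06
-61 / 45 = -1.36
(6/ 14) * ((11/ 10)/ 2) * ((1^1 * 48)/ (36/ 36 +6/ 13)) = 5148/ 665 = 7.74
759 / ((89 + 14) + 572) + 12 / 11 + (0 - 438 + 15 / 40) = -8621111 / 19800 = -435.41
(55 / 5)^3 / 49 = 1331 / 49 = 27.16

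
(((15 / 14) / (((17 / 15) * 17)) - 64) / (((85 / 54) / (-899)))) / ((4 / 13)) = 118691.70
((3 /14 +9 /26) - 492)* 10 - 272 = -471962 /91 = -5186.40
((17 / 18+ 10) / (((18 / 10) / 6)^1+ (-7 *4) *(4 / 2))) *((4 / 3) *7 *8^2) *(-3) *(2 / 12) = 882560 / 15039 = 58.68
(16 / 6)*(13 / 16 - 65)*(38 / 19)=-1027 / 3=-342.33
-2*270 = -540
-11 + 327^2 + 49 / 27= 2886835 / 27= 106919.81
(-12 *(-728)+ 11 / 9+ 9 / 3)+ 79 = 79373 / 9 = 8819.22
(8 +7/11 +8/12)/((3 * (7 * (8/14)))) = 307/396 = 0.78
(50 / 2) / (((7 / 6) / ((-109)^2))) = 1782150 / 7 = 254592.86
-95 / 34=-2.79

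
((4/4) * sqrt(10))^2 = 10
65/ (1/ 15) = 975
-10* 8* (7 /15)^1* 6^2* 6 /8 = -1008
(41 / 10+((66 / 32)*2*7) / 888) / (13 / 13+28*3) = 48929 / 1006400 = 0.05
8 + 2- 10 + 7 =7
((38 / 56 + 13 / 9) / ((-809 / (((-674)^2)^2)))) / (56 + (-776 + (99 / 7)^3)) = -1352475656418460 / 5266631259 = -256800.90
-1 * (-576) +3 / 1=579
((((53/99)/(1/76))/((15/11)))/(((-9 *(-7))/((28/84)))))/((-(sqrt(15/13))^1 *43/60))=-16112 *sqrt(195)/1097145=-0.21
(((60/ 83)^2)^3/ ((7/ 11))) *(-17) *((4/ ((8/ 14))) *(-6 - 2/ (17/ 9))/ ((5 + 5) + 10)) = 3079296000000/ 326940373369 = 9.42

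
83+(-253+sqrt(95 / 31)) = -170+sqrt(2945) / 31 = -168.25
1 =1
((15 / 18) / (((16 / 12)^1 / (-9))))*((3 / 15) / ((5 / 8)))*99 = -891 / 5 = -178.20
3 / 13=0.23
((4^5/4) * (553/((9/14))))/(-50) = -990976/225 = -4404.34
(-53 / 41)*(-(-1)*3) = -159 / 41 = -3.88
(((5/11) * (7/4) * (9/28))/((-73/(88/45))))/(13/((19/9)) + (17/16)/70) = -10640/9589499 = -0.00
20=20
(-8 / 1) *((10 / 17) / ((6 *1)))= -40 / 51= -0.78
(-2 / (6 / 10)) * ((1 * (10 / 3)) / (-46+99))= -100 / 477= -0.21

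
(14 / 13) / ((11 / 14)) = 196 / 143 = 1.37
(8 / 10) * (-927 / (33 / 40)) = -9888 / 11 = -898.91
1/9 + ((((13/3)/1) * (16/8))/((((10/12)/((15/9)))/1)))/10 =83/45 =1.84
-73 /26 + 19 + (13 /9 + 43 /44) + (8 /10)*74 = 77.81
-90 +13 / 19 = -1697 / 19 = -89.32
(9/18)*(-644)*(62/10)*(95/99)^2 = -1838.33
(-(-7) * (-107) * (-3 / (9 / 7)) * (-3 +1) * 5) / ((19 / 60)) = -1048600 / 19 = -55189.47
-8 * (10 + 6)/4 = -32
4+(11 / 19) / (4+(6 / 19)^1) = 339 / 82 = 4.13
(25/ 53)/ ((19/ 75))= 1875/ 1007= 1.86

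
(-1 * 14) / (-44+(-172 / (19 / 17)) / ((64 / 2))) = 2128 / 7419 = 0.29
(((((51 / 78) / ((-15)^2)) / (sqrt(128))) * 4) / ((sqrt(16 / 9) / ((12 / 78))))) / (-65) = -17 * sqrt(2) / 13182000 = -0.00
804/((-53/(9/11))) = -7236/583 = -12.41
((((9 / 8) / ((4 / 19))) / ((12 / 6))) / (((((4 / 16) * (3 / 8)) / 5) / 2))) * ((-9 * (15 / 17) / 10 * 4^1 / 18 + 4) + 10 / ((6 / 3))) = 42750 / 17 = 2514.71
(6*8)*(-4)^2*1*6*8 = 36864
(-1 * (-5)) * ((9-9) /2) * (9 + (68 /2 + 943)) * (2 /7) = 0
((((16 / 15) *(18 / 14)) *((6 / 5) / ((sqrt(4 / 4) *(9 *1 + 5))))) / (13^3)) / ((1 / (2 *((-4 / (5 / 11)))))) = -12672 / 13456625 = -0.00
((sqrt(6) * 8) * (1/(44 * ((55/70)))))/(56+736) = 7 * sqrt(6)/23958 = 0.00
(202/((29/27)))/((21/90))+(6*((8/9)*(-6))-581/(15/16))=469772/3045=154.28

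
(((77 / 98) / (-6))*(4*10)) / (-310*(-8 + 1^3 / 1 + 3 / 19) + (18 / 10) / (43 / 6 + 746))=-23611775 / 9561085023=-0.00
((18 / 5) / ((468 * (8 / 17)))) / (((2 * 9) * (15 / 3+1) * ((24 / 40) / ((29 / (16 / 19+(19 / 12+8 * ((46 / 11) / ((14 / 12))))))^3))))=1298302500244211 / 6348256503457054875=0.00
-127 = -127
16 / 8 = 2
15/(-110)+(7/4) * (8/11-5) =-335/44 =-7.61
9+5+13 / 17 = 251 / 17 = 14.76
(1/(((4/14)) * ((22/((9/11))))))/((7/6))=27/242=0.11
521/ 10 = 52.10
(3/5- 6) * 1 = -27/5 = -5.40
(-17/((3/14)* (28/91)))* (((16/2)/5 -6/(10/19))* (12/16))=75803/40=1895.08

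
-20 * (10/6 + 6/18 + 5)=-140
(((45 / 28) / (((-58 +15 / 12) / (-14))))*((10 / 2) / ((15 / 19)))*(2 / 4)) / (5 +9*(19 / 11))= 3135 / 51302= 0.06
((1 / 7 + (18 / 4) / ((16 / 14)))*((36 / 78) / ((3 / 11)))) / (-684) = -5027 / 497952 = -0.01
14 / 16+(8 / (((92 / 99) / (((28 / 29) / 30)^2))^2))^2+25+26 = 22693603291648279842247167 / 437467051404435003125000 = 51.88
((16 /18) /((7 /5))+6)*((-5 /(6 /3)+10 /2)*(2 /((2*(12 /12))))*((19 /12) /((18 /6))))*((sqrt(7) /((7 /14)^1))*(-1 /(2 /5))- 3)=-99275*sqrt(7) /2268- 19855 /756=-142.07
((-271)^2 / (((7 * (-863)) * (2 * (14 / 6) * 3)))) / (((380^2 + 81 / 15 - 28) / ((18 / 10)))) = -220323 / 20350957046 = -0.00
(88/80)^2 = 121/100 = 1.21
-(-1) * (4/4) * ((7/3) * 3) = 7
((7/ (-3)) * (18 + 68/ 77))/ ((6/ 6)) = -1454/ 33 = -44.06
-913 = -913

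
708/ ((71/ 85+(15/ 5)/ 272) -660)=-962880/ 896449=-1.07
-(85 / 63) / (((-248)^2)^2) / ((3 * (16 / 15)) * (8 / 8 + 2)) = -425 / 11439011856384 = -0.00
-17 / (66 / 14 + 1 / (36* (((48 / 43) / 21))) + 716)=-68544 / 2908027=-0.02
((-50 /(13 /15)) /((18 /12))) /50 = -0.77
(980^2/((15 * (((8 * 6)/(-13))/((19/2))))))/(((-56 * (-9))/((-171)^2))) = -152921405/16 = -9557587.81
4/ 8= 1/ 2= 0.50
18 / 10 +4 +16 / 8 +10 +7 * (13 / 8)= 1167 / 40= 29.18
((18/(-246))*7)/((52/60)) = -315/533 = -0.59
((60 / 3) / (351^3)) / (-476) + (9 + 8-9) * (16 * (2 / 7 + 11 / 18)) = 84389446573 / 735140367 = 114.79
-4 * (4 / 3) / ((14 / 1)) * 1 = -8 / 21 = -0.38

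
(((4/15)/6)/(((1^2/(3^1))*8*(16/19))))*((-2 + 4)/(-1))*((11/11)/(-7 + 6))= 19/480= 0.04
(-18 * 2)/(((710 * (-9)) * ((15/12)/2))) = 16/1775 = 0.01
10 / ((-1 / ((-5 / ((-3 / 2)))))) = -100 / 3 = -33.33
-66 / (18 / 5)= -55 / 3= -18.33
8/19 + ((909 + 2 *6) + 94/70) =613638/665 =922.76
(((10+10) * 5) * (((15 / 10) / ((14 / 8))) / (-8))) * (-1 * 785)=58875 / 7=8410.71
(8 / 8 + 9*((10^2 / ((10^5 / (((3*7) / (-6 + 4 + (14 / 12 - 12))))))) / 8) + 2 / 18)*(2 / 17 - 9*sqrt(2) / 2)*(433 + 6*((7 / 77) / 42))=348718421 / 6171000 - 1046155263*sqrt(2) / 484000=-3000.28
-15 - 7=-22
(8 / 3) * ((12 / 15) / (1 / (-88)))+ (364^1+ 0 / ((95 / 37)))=2644 / 15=176.27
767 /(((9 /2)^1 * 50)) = 3.41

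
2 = 2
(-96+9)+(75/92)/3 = -86.73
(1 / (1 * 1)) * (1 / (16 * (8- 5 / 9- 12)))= -0.01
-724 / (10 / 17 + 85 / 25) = -61540 / 339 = -181.53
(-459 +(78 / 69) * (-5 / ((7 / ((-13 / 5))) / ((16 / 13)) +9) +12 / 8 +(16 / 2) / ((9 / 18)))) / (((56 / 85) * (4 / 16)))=-46885915 / 17549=-2671.71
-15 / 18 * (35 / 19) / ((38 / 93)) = -5425 / 1444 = -3.76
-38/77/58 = -19/2233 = -0.01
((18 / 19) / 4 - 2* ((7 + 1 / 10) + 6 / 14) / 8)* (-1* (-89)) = -779017 / 5320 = -146.43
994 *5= 4970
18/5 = 3.60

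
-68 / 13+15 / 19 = -1097 / 247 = -4.44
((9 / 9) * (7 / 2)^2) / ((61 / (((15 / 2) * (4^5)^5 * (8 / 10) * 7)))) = 579275502070530048 / 61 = 9496319706074263.08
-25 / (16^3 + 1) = -25 / 4097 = -0.01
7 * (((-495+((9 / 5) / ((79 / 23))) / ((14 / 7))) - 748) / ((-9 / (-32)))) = -109957456 / 3555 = -30930.37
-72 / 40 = -1.80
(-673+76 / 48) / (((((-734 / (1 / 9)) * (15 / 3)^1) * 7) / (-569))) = -654919 / 396360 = -1.65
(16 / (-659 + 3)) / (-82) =1 / 3362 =0.00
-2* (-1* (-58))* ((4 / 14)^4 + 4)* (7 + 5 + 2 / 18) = -121635280 / 21609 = -5628.92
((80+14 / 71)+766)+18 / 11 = 662158 / 781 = 847.83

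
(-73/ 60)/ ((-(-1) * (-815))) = 73/ 48900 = 0.00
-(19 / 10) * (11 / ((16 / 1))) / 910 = -209 / 145600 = -0.00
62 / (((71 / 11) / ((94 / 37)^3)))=566458288 / 3596363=157.51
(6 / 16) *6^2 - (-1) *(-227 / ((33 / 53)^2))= -572.03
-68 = -68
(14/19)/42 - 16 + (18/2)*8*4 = 15505/57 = 272.02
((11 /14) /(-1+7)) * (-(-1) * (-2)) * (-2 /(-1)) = -11 /21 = -0.52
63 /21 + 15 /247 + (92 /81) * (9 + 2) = 311200 /20007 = 15.55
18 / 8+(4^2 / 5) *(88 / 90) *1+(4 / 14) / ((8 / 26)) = 39737 / 6300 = 6.31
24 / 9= 8 / 3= 2.67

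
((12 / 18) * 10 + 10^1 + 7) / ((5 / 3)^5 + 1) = 5751 / 3368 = 1.71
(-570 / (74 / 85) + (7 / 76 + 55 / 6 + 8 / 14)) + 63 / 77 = -418377209 / 649572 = -644.08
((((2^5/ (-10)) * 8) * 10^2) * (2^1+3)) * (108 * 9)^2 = -12093235200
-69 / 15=-23 / 5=-4.60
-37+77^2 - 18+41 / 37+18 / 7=1522319 / 259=5877.68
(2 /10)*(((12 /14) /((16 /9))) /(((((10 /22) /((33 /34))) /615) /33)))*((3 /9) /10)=13260753 /95200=139.29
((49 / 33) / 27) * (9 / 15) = 49 / 1485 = 0.03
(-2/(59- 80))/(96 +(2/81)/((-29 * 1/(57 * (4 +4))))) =0.00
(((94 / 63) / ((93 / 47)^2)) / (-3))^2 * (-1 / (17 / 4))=-172467445264 / 45425981943657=-0.00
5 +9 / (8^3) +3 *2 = 5641 / 512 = 11.02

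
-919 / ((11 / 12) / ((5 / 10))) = -5514 / 11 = -501.27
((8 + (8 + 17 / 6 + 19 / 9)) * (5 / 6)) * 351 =24505 / 4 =6126.25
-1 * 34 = -34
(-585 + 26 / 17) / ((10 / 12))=-59514 / 85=-700.16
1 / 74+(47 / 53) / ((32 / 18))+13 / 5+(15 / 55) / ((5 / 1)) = 5465021 / 1725680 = 3.17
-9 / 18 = -1 / 2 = -0.50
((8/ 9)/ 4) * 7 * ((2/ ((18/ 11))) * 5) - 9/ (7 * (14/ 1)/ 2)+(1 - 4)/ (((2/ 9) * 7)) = 58693/ 7938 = 7.39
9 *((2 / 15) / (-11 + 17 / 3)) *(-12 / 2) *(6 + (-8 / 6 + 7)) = 63 / 4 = 15.75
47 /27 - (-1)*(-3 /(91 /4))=3953 /2457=1.61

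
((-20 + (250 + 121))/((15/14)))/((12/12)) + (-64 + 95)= 1793/5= 358.60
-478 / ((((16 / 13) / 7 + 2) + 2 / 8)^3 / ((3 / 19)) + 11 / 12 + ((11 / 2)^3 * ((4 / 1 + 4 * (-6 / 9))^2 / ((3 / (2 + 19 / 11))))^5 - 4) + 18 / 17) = -680432674042764010368 / 12576185553203550705473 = -0.05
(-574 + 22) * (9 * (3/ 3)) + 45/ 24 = -39729/ 8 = -4966.12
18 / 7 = 2.57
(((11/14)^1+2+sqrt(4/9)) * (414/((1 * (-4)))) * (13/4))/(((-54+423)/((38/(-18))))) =823745/123984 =6.64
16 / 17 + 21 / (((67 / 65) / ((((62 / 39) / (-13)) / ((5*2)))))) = 10247 / 14807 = 0.69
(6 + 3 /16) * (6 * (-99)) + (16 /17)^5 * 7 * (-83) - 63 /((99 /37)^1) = -515782146513 /124947416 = -4127.99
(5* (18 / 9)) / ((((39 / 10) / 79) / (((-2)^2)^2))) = 126400 / 39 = 3241.03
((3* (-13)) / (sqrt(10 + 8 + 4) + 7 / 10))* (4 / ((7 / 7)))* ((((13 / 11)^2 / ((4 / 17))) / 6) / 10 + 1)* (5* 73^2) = 77379291535 / 520542- 55270922525* sqrt(22) / 260271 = -847401.21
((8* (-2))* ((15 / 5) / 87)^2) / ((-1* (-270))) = -8 / 113535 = -0.00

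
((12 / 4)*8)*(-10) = -240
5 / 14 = 0.36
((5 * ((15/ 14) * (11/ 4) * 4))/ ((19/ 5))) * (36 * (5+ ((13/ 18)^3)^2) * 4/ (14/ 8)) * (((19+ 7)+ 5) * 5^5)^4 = 577881013812351879478283.70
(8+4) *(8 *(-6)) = -576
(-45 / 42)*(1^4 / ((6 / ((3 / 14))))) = -15 / 392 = -0.04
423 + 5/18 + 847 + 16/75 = 571721/450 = 1270.49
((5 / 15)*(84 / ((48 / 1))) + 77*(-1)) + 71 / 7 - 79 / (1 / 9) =-65291 / 84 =-777.27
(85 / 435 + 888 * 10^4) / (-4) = -772560017 / 348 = -2220000.05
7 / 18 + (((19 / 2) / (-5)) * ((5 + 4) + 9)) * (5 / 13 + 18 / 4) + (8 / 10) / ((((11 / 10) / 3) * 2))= -1065469 / 6435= -165.57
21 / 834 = 7 / 278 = 0.03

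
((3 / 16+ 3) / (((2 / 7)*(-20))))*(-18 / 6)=1071 / 640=1.67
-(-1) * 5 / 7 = 5 / 7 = 0.71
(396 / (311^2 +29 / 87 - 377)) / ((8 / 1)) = 297 / 578066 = 0.00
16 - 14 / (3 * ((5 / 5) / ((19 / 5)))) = -26 / 15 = -1.73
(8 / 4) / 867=2 / 867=0.00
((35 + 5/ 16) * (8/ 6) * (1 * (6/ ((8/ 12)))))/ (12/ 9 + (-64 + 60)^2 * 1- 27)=-5085/ 116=-43.84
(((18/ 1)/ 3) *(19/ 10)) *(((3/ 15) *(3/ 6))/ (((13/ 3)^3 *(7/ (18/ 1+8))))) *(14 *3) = 9234/ 4225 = 2.19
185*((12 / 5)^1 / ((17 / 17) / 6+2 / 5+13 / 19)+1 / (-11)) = 2651975 / 7843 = 338.13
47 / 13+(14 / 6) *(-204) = -6141 / 13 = -472.38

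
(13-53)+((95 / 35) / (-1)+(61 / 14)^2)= -23.73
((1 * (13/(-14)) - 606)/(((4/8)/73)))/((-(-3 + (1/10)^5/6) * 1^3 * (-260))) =18608430000/163799909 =113.60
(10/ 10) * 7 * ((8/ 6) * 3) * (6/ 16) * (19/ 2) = 99.75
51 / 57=17 / 19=0.89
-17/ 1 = -17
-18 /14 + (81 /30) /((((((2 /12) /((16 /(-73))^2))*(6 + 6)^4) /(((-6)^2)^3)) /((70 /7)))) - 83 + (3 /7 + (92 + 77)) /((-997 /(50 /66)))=-11730280168 /175329429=-66.90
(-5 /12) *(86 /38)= -215 /228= -0.94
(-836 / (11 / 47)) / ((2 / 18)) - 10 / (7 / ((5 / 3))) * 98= -97144 / 3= -32381.33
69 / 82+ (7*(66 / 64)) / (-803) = 79731 / 95776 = 0.83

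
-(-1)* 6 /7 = 6 /7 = 0.86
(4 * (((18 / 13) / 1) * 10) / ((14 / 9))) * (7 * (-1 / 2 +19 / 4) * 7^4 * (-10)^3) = -33061770000 / 13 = -2543213076.92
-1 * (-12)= 12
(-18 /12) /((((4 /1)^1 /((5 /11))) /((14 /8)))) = -105 /352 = -0.30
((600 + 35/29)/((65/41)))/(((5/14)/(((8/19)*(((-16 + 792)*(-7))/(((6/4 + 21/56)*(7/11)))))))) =-1093448215552/537225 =-2035363.61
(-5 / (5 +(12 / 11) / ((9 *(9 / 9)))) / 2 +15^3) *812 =463077510 / 169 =2740103.61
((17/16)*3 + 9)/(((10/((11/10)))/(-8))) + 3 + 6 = -69/40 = -1.72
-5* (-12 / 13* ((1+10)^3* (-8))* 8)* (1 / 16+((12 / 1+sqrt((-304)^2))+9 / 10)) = -1620008016 / 13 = -124616001.23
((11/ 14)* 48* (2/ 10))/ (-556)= -66/ 4865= -0.01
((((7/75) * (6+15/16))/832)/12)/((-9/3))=-259/11980800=-0.00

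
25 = 25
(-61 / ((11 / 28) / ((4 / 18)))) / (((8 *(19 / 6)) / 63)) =-17934 / 209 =-85.81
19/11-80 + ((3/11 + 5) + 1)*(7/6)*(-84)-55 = -748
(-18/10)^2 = 81/25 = 3.24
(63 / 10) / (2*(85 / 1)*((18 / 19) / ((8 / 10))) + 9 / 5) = 133 / 4288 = 0.03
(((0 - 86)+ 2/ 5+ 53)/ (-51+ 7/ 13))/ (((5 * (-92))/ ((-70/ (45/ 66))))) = 163163/ 1131600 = 0.14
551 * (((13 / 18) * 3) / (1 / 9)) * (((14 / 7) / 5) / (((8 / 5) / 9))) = 193401 / 8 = 24175.12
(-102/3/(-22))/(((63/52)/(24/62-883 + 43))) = -2556528/2387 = -1071.02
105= 105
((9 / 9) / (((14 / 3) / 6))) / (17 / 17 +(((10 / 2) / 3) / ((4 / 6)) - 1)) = 18 / 35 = 0.51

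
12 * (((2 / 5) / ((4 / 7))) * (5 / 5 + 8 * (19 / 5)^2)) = 122346 / 125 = 978.77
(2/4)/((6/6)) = 1/2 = 0.50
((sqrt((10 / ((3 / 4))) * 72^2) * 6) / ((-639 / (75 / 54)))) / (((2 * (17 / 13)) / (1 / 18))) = -1300 * sqrt(30) / 97767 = -0.07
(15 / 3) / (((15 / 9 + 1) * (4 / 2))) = 15 / 16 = 0.94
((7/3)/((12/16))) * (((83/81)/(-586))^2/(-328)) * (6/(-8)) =48223/2216972817504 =0.00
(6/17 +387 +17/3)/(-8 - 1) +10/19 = -376246/8721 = -43.14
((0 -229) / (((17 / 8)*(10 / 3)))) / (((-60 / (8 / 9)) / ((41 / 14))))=37556 / 26775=1.40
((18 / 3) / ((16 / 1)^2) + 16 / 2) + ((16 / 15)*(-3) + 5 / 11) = 37157 / 7040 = 5.28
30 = 30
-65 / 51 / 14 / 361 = -65 / 257754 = -0.00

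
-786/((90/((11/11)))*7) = -131/105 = -1.25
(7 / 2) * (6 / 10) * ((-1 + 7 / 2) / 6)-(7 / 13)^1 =35 / 104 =0.34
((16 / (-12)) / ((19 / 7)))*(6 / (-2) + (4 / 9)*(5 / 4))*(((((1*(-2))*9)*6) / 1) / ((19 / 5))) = -12320 / 361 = -34.13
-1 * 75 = -75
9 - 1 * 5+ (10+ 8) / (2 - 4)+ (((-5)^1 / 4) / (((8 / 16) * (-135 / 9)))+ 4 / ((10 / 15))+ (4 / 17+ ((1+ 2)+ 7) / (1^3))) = 1163 / 102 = 11.40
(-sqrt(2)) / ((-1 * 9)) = sqrt(2) / 9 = 0.16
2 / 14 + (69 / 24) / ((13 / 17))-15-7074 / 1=-5157951 / 728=-7085.10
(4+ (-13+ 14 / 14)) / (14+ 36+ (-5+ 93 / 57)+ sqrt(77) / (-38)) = -538688 / 3139907 - 304 * sqrt(77) / 3139907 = -0.17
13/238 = 0.05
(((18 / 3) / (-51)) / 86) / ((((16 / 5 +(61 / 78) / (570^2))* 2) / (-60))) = 760266000 / 59280518831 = 0.01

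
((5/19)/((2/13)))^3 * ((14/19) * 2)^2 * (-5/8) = -67283125/9904396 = -6.79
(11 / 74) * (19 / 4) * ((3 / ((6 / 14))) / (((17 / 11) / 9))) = 144837 / 5032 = 28.78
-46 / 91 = -0.51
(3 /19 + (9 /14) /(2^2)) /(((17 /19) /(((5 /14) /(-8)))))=-1695 /106624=-0.02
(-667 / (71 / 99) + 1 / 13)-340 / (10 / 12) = -1337.97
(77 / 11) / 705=7 / 705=0.01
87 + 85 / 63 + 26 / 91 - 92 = -212 / 63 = -3.37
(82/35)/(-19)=-82/665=-0.12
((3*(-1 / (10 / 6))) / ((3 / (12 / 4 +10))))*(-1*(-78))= -3042 / 5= -608.40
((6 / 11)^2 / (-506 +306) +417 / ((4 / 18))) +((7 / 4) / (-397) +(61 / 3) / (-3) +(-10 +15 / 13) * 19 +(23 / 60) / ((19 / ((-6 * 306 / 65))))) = 18165083725859 / 10678625100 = 1701.07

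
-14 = -14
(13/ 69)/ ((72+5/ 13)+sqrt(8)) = 159029/ 61004901 - 4394 *sqrt(2)/ 61004901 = 0.00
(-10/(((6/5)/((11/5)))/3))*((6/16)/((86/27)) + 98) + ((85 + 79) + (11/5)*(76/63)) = -1133406877/216720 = -5229.82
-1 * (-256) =256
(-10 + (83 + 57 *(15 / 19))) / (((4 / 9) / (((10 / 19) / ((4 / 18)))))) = 23895 / 38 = 628.82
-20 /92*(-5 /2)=25 /46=0.54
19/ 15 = 1.27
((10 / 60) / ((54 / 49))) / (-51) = -49 / 16524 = -0.00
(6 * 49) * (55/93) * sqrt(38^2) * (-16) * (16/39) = -52433920/1209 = -43369.66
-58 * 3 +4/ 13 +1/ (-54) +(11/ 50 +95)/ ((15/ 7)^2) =-33558677/ 219375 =-152.97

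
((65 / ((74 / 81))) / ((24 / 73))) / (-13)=-9855 / 592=-16.65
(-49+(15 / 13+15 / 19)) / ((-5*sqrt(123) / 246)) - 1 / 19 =208.70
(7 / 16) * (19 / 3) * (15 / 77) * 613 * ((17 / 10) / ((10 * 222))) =197999 / 781440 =0.25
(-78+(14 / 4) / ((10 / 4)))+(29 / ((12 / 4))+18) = -734 / 15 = -48.93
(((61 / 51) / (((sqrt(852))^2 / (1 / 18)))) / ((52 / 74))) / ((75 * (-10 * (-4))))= 2257 / 61006608000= 0.00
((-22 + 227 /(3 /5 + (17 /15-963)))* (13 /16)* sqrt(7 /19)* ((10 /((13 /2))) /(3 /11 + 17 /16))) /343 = -14107412* sqrt(133) /4416525281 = -0.04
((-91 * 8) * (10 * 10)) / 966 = -5200 / 69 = -75.36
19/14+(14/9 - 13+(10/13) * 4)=-11483/1638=-7.01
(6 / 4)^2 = 9 / 4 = 2.25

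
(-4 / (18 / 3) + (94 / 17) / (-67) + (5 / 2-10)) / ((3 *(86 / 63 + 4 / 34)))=-1.85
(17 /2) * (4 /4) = 17 /2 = 8.50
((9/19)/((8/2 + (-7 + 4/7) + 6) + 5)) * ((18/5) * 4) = 378/475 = 0.80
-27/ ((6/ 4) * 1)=-18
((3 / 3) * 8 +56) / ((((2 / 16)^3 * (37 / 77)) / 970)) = 66147078.92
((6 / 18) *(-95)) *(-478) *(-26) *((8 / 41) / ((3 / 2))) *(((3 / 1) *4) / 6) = -37781120 / 369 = -102387.86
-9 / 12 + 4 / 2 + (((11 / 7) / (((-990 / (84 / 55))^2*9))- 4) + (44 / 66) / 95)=-14046872747 / 5121022500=-2.74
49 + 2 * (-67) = -85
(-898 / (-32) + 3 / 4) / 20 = 461 / 320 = 1.44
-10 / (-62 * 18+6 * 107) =5 / 237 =0.02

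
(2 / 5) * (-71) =-142 / 5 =-28.40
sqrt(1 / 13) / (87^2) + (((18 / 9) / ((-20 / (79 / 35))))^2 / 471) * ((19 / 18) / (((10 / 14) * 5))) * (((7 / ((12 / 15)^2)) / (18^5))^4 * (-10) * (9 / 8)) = -5084074625 / 12592179855590797491904192909934592 + sqrt(13) / 98397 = 0.00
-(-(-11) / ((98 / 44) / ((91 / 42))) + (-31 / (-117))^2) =-7224688 / 670761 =-10.77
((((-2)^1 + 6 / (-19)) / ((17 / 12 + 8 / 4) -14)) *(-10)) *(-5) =26400 / 2413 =10.94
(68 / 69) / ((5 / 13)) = 884 / 345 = 2.56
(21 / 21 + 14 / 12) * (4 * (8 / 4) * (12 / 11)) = 208 / 11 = 18.91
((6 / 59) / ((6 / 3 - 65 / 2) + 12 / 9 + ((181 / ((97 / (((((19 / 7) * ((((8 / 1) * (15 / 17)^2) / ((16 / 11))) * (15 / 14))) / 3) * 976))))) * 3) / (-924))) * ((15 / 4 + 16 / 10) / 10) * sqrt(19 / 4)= -9259552197 * sqrt(19) / 18282265542500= -0.00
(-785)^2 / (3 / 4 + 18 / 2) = 2464900 / 39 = 63202.56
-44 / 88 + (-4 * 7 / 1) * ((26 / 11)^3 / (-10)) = 36.47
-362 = -362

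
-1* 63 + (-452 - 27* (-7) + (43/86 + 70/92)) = -7469/23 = -324.74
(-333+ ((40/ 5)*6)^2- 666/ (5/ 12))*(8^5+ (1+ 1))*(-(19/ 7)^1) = -231991938/ 7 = -33141705.43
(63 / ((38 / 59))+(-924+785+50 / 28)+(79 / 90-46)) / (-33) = 1011713 / 395010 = 2.56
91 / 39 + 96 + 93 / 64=19159 / 192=99.79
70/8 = 35/4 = 8.75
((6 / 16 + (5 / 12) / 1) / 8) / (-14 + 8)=-19 / 1152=-0.02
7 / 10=0.70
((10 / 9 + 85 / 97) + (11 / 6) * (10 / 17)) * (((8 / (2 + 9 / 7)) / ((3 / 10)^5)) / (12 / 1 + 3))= 50960000000 / 248839047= 204.79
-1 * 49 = -49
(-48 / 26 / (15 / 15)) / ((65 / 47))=-1128 / 845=-1.33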